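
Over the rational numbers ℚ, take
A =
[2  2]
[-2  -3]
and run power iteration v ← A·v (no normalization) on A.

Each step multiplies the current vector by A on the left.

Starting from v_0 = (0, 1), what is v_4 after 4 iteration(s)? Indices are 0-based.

v_4 = (-10, 21)

v_0 = (0, 1).
v_1 = A·v_0 = (2, -3).
v_2 = A·v_1 = (-2, 5).
v_3 = A·v_2 = (6, -11).
v_4 = A·v_3 = (-10, 21).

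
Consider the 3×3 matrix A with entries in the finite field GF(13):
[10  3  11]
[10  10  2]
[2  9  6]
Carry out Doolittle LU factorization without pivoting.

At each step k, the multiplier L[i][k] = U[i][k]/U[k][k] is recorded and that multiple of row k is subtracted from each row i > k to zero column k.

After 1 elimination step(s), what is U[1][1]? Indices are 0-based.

U[1][1] = 7

Step 1: pivot at (0,0) is 10.
  row1 ← row1 − (1)·row0  ⇒  L[1][0]=1, U row1=(0, 7, 4)
  row2 ← row2 − (8)·row0  ⇒  L[2][0]=8, U row2=(0, 11, 9)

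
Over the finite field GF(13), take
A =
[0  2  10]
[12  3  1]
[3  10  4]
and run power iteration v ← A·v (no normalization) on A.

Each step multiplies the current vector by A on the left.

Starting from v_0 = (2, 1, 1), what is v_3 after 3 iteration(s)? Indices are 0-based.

v_3 = (10, 0, 9)

v_0 = (2, 1, 1).
v_1 = A·v_0 = (12, 2, 7).
v_2 = A·v_1 = (9, 1, 6).
v_3 = A·v_2 = (10, 0, 9).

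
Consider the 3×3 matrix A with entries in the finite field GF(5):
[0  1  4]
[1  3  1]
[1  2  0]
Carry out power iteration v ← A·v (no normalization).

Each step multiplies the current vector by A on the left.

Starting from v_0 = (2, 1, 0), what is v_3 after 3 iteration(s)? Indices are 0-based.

v_3 = (4, 2, 1)

v_0 = (2, 1, 0).
v_1 = A·v_0 = (1, 0, 4).
v_2 = A·v_1 = (1, 0, 1).
v_3 = A·v_2 = (4, 2, 1).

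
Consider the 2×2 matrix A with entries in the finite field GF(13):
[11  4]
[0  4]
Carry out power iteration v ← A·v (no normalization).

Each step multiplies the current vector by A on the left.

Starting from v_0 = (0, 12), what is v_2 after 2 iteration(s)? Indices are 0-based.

v_0 = (0, 12).
v_1 = A·v_0 = (9, 9).
v_2 = A·v_1 = (5, 10).

v_2 = (5, 10)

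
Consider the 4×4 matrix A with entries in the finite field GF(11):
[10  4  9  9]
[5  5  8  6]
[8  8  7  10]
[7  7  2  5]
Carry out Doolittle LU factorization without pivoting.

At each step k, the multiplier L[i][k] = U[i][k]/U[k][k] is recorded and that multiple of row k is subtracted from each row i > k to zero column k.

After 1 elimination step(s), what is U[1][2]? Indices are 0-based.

Step 1: pivot at (0,0) is 10.
  row1 ← row1 − (6)·row0  ⇒  L[1][0]=6, U row1=(0, 3, 9, 7)
  row2 ← row2 − (3)·row0  ⇒  L[2][0]=3, U row2=(0, 7, 2, 5)
  row3 ← row3 − (4)·row0  ⇒  L[3][0]=4, U row3=(0, 2, 10, 2)

U[1][2] = 9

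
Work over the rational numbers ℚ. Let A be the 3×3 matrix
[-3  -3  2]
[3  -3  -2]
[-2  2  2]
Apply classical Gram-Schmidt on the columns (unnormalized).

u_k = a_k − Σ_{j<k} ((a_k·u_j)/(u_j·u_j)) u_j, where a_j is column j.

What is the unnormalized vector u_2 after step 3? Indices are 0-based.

u_2 = (0, 4/13, 6/13)

Step 1: u_0 = a_0 = (-3, 3, -2).
Step 2: u_1 = a_1 − (-2/11)·u_0 = (-39/11, -27/11, 18/11).
Step 3: u_2 = a_2 − (-8/11)·u_0 − (2/39)·u_1 = (0, 4/13, 6/13).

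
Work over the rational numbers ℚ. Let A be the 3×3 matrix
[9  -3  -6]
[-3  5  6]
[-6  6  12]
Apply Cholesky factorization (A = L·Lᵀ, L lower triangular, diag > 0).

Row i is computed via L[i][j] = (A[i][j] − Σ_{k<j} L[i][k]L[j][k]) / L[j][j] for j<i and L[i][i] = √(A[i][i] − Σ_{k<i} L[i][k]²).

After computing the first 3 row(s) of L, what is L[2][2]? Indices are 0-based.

L[2][2] = 2

Step 1: L[0][0] = √(9) = 3.
  L[1][0] = (-3) / L[0][0] = -1.
Step 2: L[1][1] = √(4) = 2.
  L[2][0] = (-6) / L[0][0] = -2.
  L[2][1] = (4) / L[1][1] = 2.
Step 3: L[2][2] = √(4) = 2.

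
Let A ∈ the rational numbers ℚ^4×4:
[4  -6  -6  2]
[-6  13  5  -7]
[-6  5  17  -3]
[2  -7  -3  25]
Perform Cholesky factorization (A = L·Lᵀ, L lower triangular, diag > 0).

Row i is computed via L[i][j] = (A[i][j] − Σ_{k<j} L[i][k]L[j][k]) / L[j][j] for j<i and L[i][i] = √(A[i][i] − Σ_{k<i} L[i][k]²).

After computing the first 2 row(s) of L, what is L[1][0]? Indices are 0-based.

L[1][0] = -3

Step 1: L[0][0] = √(4) = 2.
  L[1][0] = (-6) / L[0][0] = -3.
Step 2: L[1][1] = √(4) = 2.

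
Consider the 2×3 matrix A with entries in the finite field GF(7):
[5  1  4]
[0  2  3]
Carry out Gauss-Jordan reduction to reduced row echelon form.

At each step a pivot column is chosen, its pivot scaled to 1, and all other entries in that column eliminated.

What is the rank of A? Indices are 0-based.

rank = 2

[1] R0 /= 5  ⇒  (1, 3, 5)
[2] R1 /= 2  ⇒  (0, 1, 5)
     R0 -= 3·R1  ⇒  (1, 0, 4)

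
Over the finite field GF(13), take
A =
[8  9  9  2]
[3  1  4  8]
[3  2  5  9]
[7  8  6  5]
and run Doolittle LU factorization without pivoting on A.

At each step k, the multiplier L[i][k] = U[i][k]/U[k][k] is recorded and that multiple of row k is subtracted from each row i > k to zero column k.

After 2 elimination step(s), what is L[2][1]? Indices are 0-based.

Step 1: pivot at (0,0) is 8.
  row1 ← row1 − (2)·row0  ⇒  L[1][0]=2, U row1=(0, 9, 12, 4)
  row2 ← row2 − (2)·row0  ⇒  L[2][0]=2, U row2=(0, 10, 0, 5)
  row3 ← row3 − (9)·row0  ⇒  L[3][0]=9, U row3=(0, 5, 3, 0)
Step 2: pivot at (1,1) is 9.
  row2 ← row2 − (4)·row1  ⇒  L[2][1]=4, U row2=(0, 0, 4, 2)
  row3 ← row3 − (2)·row1  ⇒  L[3][1]=2, U row3=(0, 0, 5, 5)

L[2][1] = 4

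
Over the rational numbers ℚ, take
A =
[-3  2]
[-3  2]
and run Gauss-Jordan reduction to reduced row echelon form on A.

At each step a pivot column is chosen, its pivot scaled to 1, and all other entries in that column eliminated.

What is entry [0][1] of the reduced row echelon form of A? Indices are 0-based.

M[0][1] = -2/3

step 1: normalize row 0 (÷-3) = (1, -2/3)
  row 1: subtract -3×row0 = (0, 0)
skip col 1 (zero from row 1)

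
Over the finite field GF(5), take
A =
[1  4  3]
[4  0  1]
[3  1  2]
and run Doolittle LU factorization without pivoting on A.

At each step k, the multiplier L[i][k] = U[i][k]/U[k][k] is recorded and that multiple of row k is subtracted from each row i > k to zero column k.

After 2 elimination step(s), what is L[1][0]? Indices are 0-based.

k=0: U[0][0]=1
  eliminate (1,0): mult=4, new row 1: (0, 4, 4); set L[1][0]=4
  eliminate (2,0): mult=3, new row 2: (0, 4, 3); set L[2][0]=3
k=1: U[1][1]=4
  eliminate (2,1): mult=1, new row 2: (0, 0, 4); set L[2][1]=1

L[1][0] = 4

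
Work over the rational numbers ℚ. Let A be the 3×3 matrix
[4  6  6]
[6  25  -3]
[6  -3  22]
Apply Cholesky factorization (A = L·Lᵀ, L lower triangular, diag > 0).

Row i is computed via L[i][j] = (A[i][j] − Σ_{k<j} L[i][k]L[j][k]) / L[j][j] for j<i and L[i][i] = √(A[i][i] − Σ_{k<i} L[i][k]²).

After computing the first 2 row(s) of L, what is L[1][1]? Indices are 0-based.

L[1][1] = 4

Step 1: L[0][0] = √(4) = 2.
  L[1][0] = (6) / L[0][0] = 3.
Step 2: L[1][1] = √(16) = 4.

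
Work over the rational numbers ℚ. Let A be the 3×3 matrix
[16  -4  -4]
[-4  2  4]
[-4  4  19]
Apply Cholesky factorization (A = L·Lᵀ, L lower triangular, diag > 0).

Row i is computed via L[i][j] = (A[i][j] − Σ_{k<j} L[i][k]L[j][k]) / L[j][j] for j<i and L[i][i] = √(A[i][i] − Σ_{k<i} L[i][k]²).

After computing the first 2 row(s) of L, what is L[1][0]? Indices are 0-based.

L[1][0] = -1

Step 1: L[0][0] = √(16) = 4.
  L[1][0] = (-4) / L[0][0] = -1.
Step 2: L[1][1] = √(1) = 1.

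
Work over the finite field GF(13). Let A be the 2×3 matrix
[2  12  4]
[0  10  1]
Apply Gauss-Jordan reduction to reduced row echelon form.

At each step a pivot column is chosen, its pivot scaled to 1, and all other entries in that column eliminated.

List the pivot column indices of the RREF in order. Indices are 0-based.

pivot(0,0)=2: scale R0 → (1, 6, 2)
pivot(1,1)=10: scale R1 → (0, 1, 4)
  clear (0,1): R0 −= (6)R1 → (1, 0, 4)

pivot columns: 0, 1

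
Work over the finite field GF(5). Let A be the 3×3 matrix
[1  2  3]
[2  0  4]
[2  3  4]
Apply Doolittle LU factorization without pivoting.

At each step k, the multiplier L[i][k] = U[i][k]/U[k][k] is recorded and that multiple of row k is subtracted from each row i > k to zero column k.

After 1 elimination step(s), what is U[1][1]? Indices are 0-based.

Step 1: pivot at (0,0) is 1.
  row1 ← row1 − (2)·row0  ⇒  L[1][0]=2, U row1=(0, 1, 3)
  row2 ← row2 − (2)·row0  ⇒  L[2][0]=2, U row2=(0, 4, 3)

U[1][1] = 1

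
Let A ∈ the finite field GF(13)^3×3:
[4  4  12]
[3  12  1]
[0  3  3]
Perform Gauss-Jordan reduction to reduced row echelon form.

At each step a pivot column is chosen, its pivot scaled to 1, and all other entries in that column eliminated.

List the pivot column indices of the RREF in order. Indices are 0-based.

pivot columns: 0, 1, 2

[1] R0 /= 4  ⇒  (1, 1, 3)
     R1 -= 3·R0  ⇒  (0, 9, 5)
[2] R1 /= 9  ⇒  (0, 1, 2)
     R0 -= 1·R1  ⇒  (1, 0, 1)
     R2 -= 3·R1  ⇒  (0, 0, 10)
[3] R2 /= 10  ⇒  (0, 0, 1)
     R0 -= 1·R2  ⇒  (1, 0, 0)
     R1 -= 2·R2  ⇒  (0, 1, 0)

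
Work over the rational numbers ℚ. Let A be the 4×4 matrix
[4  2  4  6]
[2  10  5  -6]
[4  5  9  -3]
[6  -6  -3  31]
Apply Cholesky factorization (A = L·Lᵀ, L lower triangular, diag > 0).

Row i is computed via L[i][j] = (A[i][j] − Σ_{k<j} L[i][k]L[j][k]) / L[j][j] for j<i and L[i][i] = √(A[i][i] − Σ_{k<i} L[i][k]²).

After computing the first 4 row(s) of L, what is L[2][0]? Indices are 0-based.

L[2][0] = 2

Step 1: L[0][0] = √(4) = 2.
  L[1][0] = (2) / L[0][0] = 1.
Step 2: L[1][1] = √(9) = 3.
  L[2][0] = (4) / L[0][0] = 2.
  L[2][1] = (3) / L[1][1] = 1.
Step 3: L[2][2] = √(4) = 2.
  L[3][0] = (6) / L[0][0] = 3.
  L[3][1] = (-9) / L[1][1] = -3.
  L[3][2] = (-6) / L[2][2] = -3.
Step 4: L[3][3] = √(4) = 2.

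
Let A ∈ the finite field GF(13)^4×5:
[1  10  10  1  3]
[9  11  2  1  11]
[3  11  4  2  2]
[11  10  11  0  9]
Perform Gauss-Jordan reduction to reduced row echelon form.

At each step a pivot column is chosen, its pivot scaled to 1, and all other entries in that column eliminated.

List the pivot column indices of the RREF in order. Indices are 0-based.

[1] R0 /= 1  ⇒  (1, 10, 10, 1, 3)
     R1 -= 9·R0  ⇒  (0, 12, 3, 5, 10)
     R2 -= 3·R0  ⇒  (0, 7, 0, 12, 6)
     R3 -= 11·R0  ⇒  (0, 4, 5, 2, 2)
[2] R1 /= 12  ⇒  (0, 1, 10, 8, 3)
     R0 -= 10·R1  ⇒  (1, 0, 1, 12, 12)
     R2 -= 7·R1  ⇒  (0, 0, 8, 8, 11)
     R3 -= 4·R1  ⇒  (0, 0, 4, 9, 3)
[3] R2 /= 8  ⇒  (0, 0, 1, 1, 3)
     R0 -= 1·R2  ⇒  (1, 0, 0, 11, 9)
     R1 -= 10·R2  ⇒  (0, 1, 0, 11, 12)
     R3 -= 4·R2  ⇒  (0, 0, 0, 5, 4)
[4] R3 /= 5  ⇒  (0, 0, 0, 1, 6)
     R0 -= 11·R3  ⇒  (1, 0, 0, 0, 8)
     R1 -= 11·R3  ⇒  (0, 1, 0, 0, 11)
     R2 -= 1·R3  ⇒  (0, 0, 1, 0, 10)

pivot columns: 0, 1, 2, 3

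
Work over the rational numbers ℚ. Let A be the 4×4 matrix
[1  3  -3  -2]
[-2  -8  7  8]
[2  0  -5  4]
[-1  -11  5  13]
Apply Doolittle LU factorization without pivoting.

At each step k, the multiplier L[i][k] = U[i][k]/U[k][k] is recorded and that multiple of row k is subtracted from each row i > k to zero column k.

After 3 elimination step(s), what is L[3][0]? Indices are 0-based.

[col 0] pivot 1
  R1 -= -2*R0 → (0, -2, 1, 4)  (L[1][0] := -2)
  R2 -= 2*R0 → (0, -6, 1, 8)  (L[2][0] := 2)
  R3 -= -1*R0 → (0, -8, 2, 11)  (L[3][0] := -1)
[col 1] pivot -2
  R2 -= 3*R1 → (0, 0, -2, -4)  (L[2][1] := 3)
  R3 -= 4*R1 → (0, 0, -2, -5)  (L[3][1] := 4)
[col 2] pivot -2
  R3 -= 1*R2 → (0, 0, 0, -1)  (L[3][2] := 1)

L[3][0] = -1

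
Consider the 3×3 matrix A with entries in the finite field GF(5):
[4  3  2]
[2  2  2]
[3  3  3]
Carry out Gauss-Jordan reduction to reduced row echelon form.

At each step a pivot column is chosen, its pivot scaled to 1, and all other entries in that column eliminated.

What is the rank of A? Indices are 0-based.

rank = 2

[1] R0 /= 4  ⇒  (1, 2, 3)
     R1 -= 2·R0  ⇒  (0, 3, 1)
     R2 -= 3·R0  ⇒  (0, 2, 4)
[2] R1 /= 3  ⇒  (0, 1, 2)
     R0 -= 2·R1  ⇒  (1, 0, 4)
     R2 -= 2·R1  ⇒  (0, 0, 0)
column 2 empty below row 2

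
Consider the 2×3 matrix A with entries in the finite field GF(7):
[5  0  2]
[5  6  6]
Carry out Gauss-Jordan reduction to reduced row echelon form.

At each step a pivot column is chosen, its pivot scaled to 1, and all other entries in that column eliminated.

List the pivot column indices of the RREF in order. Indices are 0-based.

pivot(0,0)=5: scale R0 → (1, 0, 6)
  clear (1,0): R1 −= (5)R0 → (0, 6, 4)
pivot(1,1)=6: scale R1 → (0, 1, 3)

pivot columns: 0, 1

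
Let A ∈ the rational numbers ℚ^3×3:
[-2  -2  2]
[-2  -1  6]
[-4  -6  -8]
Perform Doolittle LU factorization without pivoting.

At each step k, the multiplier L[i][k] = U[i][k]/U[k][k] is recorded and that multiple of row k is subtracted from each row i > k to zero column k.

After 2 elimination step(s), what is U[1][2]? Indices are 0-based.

U[1][2] = 4

[col 0] pivot -2
  R1 -= 1*R0 → (0, 1, 4)  (L[1][0] := 1)
  R2 -= 2*R0 → (0, -2, -12)  (L[2][0] := 2)
[col 1] pivot 1
  R2 -= -2*R1 → (0, 0, -4)  (L[2][1] := -2)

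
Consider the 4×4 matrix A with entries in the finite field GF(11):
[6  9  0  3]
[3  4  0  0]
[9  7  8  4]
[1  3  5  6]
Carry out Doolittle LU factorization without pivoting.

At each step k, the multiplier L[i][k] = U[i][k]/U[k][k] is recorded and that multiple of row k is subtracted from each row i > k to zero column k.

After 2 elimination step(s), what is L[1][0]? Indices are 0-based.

L[1][0] = 6

Step 1: pivot at (0,0) is 6.
  row1 ← row1 − (6)·row0  ⇒  L[1][0]=6, U row1=(0, 5, 0, 4)
  row2 ← row2 − (7)·row0  ⇒  L[2][0]=7, U row2=(0, 10, 8, 5)
  row3 ← row3 − (2)·row0  ⇒  L[3][0]=2, U row3=(0, 7, 5, 0)
Step 2: pivot at (1,1) is 5.
  row2 ← row2 − (2)·row1  ⇒  L[2][1]=2, U row2=(0, 0, 8, 8)
  row3 ← row3 − (8)·row1  ⇒  L[3][1]=8, U row3=(0, 0, 5, 1)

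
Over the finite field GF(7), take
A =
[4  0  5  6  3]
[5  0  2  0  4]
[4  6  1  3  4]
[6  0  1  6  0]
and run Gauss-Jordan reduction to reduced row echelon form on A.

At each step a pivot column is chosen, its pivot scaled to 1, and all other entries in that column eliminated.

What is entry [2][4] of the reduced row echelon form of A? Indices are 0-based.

step 1: normalize row 0 (÷4) = (1, 0, 3, 5, 6)
  row 1: subtract 5×row0 = (0, 0, 1, 3, 2)
  row 2: subtract 4×row0 = (0, 6, 3, 4, 1)
  row 3: subtract 6×row0 = (0, 0, 4, 4, 6)
step 2: exchange rows 1,2
step 2: normalize row 1 (÷6) = (0, 1, 4, 3, 6)
step 3: normalize row 2 (÷1) = (0, 0, 1, 3, 2)
  row 0: subtract 3×row2 = (1, 0, 0, 3, 0)
  row 1: subtract 4×row2 = (0, 1, 0, 5, 5)
  row 3: subtract 4×row2 = (0, 0, 0, 6, 5)
step 4: normalize row 3 (÷6) = (0, 0, 0, 1, 2)
  row 0: subtract 3×row3 = (1, 0, 0, 0, 1)
  row 1: subtract 5×row3 = (0, 1, 0, 0, 2)
  row 2: subtract 3×row3 = (0, 0, 1, 0, 3)

M[2][4] = 3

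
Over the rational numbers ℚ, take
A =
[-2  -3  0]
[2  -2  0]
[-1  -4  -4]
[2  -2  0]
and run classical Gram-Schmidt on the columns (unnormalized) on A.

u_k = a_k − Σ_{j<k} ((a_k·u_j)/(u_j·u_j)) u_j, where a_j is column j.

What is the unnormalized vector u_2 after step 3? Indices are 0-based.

Step 1: u_0 = a_0 = (-2, 2, -1, 2).
Step 2: u_1 = a_1 − (2/13)·u_0 = (-35/13, -30/13, -50/13, -30/13).
Step 3: u_2 = a_2 − (4/13)·u_0 − (8/17)·u_1 = (32/17, 8/17, -32/17, 8/17).

u_2 = (32/17, 8/17, -32/17, 8/17)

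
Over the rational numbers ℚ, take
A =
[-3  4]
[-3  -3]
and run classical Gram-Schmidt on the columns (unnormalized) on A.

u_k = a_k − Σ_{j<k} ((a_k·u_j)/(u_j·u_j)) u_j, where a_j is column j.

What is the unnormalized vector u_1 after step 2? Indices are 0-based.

u_1 = (7/2, -7/2)

Step 1: u_0 = a_0 = (-3, -3).
Step 2: u_1 = a_1 − (-1/6)·u_0 = (7/2, -7/2).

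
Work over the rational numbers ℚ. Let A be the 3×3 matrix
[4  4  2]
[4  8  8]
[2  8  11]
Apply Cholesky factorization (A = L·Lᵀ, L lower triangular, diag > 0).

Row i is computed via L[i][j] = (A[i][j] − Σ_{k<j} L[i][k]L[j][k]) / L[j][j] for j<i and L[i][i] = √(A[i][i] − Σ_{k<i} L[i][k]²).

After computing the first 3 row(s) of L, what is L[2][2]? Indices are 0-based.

Step 1: L[0][0] = √(4) = 2.
  L[1][0] = (4) / L[0][0] = 2.
Step 2: L[1][1] = √(4) = 2.
  L[2][0] = (2) / L[0][0] = 1.
  L[2][1] = (6) / L[1][1] = 3.
Step 3: L[2][2] = √(1) = 1.

L[2][2] = 1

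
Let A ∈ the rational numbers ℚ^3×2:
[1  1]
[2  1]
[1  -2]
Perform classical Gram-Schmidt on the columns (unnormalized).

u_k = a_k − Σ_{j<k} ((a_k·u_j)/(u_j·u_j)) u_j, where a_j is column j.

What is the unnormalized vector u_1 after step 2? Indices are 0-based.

Step 1: u_0 = a_0 = (1, 2, 1).
Step 2: u_1 = a_1 − (1/6)·u_0 = (5/6, 2/3, -13/6).

u_1 = (5/6, 2/3, -13/6)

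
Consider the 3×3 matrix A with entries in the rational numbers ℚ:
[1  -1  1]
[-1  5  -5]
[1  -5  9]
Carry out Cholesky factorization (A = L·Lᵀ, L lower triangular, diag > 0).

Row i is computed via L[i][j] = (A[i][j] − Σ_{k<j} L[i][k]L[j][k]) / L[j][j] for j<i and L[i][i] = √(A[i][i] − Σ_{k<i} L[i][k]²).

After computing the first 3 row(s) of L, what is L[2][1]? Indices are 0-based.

Step 1: L[0][0] = √(1) = 1.
  L[1][0] = (-1) / L[0][0] = -1.
Step 2: L[1][1] = √(4) = 2.
  L[2][0] = (1) / L[0][0] = 1.
  L[2][1] = (-4) / L[1][1] = -2.
Step 3: L[2][2] = √(4) = 2.

L[2][1] = -2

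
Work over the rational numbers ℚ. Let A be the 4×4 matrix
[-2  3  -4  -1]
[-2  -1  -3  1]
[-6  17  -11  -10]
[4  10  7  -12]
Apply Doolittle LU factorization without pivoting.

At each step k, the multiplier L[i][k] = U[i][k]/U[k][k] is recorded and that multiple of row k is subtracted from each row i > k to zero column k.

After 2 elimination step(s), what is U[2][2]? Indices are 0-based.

[col 0] pivot -2
  R1 -= 1*R0 → (0, -4, 1, 2)  (L[1][0] := 1)
  R2 -= 3*R0 → (0, 8, 1, -7)  (L[2][0] := 3)
  R3 -= -2*R0 → (0, 16, -1, -14)  (L[3][0] := -2)
[col 1] pivot -4
  R2 -= -2*R1 → (0, 0, 3, -3)  (L[2][1] := -2)
  R3 -= -4*R1 → (0, 0, 3, -6)  (L[3][1] := -4)

U[2][2] = 3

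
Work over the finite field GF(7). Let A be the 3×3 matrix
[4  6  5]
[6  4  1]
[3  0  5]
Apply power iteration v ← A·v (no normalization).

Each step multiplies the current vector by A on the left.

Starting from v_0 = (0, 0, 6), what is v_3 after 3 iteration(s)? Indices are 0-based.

v_3 = (6, 2, 4)

v_0 = (0, 0, 6).
v_1 = A·v_0 = (2, 6, 2).
v_2 = A·v_1 = (5, 3, 2).
v_3 = A·v_2 = (6, 2, 4).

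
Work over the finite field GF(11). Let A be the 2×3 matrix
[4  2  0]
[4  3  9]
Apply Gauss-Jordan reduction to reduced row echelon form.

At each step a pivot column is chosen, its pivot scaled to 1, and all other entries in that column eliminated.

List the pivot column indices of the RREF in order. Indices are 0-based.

[1] R0 /= 4  ⇒  (1, 6, 0)
     R1 -= 4·R0  ⇒  (0, 1, 9)
[2] R1 /= 1  ⇒  (0, 1, 9)
     R0 -= 6·R1  ⇒  (1, 0, 1)

pivot columns: 0, 1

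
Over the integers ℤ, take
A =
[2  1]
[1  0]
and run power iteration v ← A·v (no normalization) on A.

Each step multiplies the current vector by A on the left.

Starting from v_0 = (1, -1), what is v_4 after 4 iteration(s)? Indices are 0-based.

v_0 = (1, -1).
v_1 = A·v_0 = (1, 1).
v_2 = A·v_1 = (3, 1).
v_3 = A·v_2 = (7, 3).
v_4 = A·v_3 = (17, 7).

v_4 = (17, 7)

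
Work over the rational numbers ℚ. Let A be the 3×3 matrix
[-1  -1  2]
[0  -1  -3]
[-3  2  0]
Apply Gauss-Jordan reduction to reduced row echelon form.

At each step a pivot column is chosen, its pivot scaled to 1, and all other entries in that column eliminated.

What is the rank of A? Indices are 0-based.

rank = 3

[1] R0 /= -1  ⇒  (1, 1, -2)
     R2 -= -3·R0  ⇒  (0, 5, -6)
[2] R1 /= -1  ⇒  (0, 1, 3)
     R0 -= 1·R1  ⇒  (1, 0, -5)
     R2 -= 5·R1  ⇒  (0, 0, -21)
[3] R2 /= -21  ⇒  (0, 0, 1)
     R0 -= -5·R2  ⇒  (1, 0, 0)
     R1 -= 3·R2  ⇒  (0, 1, 0)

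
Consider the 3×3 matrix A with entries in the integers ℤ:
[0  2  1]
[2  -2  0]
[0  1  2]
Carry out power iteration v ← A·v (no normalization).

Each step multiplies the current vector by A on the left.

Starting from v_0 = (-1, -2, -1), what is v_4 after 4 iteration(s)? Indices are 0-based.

v_4 = (30, -124, -24)

v_0 = (-1, -2, -1).
v_1 = A·v_0 = (-5, 2, -4).
v_2 = A·v_1 = (0, -14, -6).
v_3 = A·v_2 = (-34, 28, -26).
v_4 = A·v_3 = (30, -124, -24).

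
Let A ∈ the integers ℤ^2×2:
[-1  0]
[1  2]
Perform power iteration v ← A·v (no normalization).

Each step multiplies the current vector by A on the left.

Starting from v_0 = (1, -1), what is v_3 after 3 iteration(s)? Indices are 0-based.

v_0 = (1, -1).
v_1 = A·v_0 = (-1, -1).
v_2 = A·v_1 = (1, -3).
v_3 = A·v_2 = (-1, -5).

v_3 = (-1, -5)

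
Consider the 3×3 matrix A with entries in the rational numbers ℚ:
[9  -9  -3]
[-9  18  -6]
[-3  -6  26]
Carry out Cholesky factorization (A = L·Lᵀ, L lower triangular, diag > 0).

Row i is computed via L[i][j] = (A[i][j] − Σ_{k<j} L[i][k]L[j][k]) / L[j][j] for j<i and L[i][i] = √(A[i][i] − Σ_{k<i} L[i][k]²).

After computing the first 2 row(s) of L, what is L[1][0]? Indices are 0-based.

L[1][0] = -3

Step 1: L[0][0] = √(9) = 3.
  L[1][0] = (-9) / L[0][0] = -3.
Step 2: L[1][1] = √(9) = 3.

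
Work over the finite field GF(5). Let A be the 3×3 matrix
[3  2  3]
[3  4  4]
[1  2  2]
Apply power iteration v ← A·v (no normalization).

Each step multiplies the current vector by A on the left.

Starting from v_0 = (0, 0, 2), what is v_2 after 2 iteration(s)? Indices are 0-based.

v_0 = (0, 0, 2).
v_1 = A·v_0 = (1, 3, 4).
v_2 = A·v_1 = (1, 1, 0).

v_2 = (1, 1, 0)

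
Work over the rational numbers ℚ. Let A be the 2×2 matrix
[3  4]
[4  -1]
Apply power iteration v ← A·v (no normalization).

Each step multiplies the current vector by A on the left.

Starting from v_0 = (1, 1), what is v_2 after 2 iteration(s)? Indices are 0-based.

v_0 = (1, 1).
v_1 = A·v_0 = (7, 3).
v_2 = A·v_1 = (33, 25).

v_2 = (33, 25)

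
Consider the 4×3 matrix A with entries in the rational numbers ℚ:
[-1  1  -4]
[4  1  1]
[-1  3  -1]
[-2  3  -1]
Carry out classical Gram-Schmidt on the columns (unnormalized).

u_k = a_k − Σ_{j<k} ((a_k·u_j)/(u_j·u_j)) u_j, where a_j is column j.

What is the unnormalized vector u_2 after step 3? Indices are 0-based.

Step 1: u_0 = a_0 = (-1, 4, -1, -2).
Step 2: u_1 = a_1 − (-3/11)·u_0 = (8/11, 23/11, 30/11, 27/11).
Step 3: u_2 = a_2 − (1/2)·u_0 − (-33/101)·u_1 = (-659/202, -32/101, 79/202, 81/101).

u_2 = (-659/202, -32/101, 79/202, 81/101)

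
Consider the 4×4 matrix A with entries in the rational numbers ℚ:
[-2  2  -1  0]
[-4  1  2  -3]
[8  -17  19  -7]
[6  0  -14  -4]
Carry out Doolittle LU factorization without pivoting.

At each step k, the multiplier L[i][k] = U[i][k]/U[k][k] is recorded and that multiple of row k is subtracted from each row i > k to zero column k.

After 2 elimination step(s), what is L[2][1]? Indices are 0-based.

[col 0] pivot -2
  R1 -= 2*R0 → (0, -3, 4, -3)  (L[1][0] := 2)
  R2 -= -4*R0 → (0, -9, 15, -7)  (L[2][0] := -4)
  R3 -= -3*R0 → (0, 6, -17, -4)  (L[3][0] := -3)
[col 1] pivot -3
  R2 -= 3*R1 → (0, 0, 3, 2)  (L[2][1] := 3)
  R3 -= -2*R1 → (0, 0, -9, -10)  (L[3][1] := -2)

L[2][1] = 3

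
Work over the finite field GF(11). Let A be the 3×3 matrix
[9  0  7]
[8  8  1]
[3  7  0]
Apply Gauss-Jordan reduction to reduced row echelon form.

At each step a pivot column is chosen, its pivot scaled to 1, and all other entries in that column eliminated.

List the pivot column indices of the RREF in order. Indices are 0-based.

step 1: normalize row 0 (÷9) = (1, 0, 2)
  row 1: subtract 8×row0 = (0, 8, 7)
  row 2: subtract 3×row0 = (0, 7, 5)
step 2: normalize row 1 (÷8) = (0, 1, 5)
  row 2: subtract 7×row1 = (0, 0, 3)
step 3: normalize row 2 (÷3) = (0, 0, 1)
  row 0: subtract 2×row2 = (1, 0, 0)
  row 1: subtract 5×row2 = (0, 1, 0)

pivot columns: 0, 1, 2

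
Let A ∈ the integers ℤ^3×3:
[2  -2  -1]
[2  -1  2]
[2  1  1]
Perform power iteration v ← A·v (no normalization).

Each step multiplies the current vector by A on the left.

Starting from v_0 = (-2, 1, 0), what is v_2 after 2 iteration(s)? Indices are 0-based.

v_0 = (-2, 1, 0).
v_1 = A·v_0 = (-6, -5, -3).
v_2 = A·v_1 = (1, -13, -20).

v_2 = (1, -13, -20)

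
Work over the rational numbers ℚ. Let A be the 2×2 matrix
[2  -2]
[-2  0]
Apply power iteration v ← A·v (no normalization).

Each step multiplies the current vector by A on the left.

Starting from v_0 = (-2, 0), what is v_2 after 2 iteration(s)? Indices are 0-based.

v_2 = (-16, 8)

v_0 = (-2, 0).
v_1 = A·v_0 = (-4, 4).
v_2 = A·v_1 = (-16, 8).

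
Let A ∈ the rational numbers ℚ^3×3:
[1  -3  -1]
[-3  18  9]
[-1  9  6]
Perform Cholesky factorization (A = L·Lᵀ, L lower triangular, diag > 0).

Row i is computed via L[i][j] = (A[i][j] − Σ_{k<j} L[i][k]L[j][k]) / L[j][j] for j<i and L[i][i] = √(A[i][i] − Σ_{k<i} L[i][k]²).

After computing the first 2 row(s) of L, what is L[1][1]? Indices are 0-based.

L[1][1] = 3

Step 1: L[0][0] = √(1) = 1.
  L[1][0] = (-3) / L[0][0] = -3.
Step 2: L[1][1] = √(9) = 3.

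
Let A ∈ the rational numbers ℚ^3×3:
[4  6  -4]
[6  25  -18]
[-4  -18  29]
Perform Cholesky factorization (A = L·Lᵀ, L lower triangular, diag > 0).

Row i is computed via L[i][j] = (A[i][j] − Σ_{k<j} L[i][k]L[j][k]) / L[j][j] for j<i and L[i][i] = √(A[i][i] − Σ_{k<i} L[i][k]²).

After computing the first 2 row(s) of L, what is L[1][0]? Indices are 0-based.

L[1][0] = 3

Step 1: L[0][0] = √(4) = 2.
  L[1][0] = (6) / L[0][0] = 3.
Step 2: L[1][1] = √(16) = 4.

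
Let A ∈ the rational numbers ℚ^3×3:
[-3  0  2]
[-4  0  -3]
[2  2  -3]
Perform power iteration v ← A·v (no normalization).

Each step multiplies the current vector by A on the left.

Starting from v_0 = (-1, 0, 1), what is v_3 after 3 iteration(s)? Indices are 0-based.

v_3 = (129, 19, -141)

v_0 = (-1, 0, 1).
v_1 = A·v_0 = (5, 1, -5).
v_2 = A·v_1 = (-25, -5, 27).
v_3 = A·v_2 = (129, 19, -141).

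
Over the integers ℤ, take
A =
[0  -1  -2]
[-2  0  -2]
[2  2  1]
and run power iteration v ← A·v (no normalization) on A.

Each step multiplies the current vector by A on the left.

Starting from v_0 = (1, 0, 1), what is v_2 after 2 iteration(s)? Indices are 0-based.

v_0 = (1, 0, 1).
v_1 = A·v_0 = (-2, -4, 3).
v_2 = A·v_1 = (-2, -2, -9).

v_2 = (-2, -2, -9)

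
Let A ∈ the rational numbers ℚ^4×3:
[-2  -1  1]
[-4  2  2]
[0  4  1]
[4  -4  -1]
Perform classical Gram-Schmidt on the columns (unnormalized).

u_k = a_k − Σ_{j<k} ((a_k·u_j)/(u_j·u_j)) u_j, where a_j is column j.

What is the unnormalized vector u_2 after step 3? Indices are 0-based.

u_2 = (24/53, 26/53, 31/53, 38/53)

Step 1: u_0 = a_0 = (-2, -4, 0, 4).
Step 2: u_1 = a_1 − (-11/18)·u_0 = (-20/9, -4/9, 4, -14/9).
Step 3: u_2 = a_2 − (-7/18)·u_0 − (11/106)·u_1 = (24/53, 26/53, 31/53, 38/53).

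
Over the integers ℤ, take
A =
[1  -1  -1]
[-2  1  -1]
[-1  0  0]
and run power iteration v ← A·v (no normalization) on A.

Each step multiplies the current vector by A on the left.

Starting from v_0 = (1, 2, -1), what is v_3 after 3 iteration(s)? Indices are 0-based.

v_3 = (-2, 2, 0)

v_0 = (1, 2, -1).
v_1 = A·v_0 = (0, 1, -1).
v_2 = A·v_1 = (0, 2, 0).
v_3 = A·v_2 = (-2, 2, 0).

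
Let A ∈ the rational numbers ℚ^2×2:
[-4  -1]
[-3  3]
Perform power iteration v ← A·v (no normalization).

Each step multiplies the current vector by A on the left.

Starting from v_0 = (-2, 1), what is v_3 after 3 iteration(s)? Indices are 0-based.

v_0 = (-2, 1).
v_1 = A·v_0 = (7, 9).
v_2 = A·v_1 = (-37, 6).
v_3 = A·v_2 = (142, 129).

v_3 = (142, 129)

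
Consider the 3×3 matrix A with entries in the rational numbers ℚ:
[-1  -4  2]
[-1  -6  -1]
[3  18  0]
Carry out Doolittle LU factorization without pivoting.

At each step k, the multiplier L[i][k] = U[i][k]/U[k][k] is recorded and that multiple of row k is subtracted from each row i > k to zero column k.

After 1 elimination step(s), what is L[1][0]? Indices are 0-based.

[col 0] pivot -1
  R1 -= 1*R0 → (0, -2, -3)  (L[1][0] := 1)
  R2 -= -3*R0 → (0, 6, 6)  (L[2][0] := -3)

L[1][0] = 1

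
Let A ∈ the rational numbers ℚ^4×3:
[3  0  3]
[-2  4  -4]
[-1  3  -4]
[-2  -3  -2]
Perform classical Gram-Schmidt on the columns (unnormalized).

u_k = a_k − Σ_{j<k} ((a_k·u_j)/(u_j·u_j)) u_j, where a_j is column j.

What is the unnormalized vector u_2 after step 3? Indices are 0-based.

Step 1: u_0 = a_0 = (3, -2, -1, -2).
Step 2: u_1 = a_1 − (-5/18)·u_0 = (5/6, 31/9, 49/18, -32/9).
Step 3: u_2 = a_2 − (25/18)·u_0 − (-271/587)·u_1 = (-459/587, 216/587, -795/587, -507/587).

u_2 = (-459/587, 216/587, -795/587, -507/587)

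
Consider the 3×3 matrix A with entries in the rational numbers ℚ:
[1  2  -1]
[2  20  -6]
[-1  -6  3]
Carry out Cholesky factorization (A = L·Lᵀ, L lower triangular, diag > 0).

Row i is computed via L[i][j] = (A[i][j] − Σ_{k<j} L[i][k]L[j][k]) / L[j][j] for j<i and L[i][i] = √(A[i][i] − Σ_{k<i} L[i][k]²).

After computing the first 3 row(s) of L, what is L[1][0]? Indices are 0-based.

Step 1: L[0][0] = √(1) = 1.
  L[1][0] = (2) / L[0][0] = 2.
Step 2: L[1][1] = √(16) = 4.
  L[2][0] = (-1) / L[0][0] = -1.
  L[2][1] = (-4) / L[1][1] = -1.
Step 3: L[2][2] = √(1) = 1.

L[1][0] = 2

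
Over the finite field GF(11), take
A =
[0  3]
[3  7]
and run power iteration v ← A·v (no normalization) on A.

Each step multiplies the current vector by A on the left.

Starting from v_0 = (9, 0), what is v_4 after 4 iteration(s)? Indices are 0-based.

v_4 = (1, 2)

v_0 = (9, 0).
v_1 = A·v_0 = (0, 5).
v_2 = A·v_1 = (4, 2).
v_3 = A·v_2 = (6, 4).
v_4 = A·v_3 = (1, 2).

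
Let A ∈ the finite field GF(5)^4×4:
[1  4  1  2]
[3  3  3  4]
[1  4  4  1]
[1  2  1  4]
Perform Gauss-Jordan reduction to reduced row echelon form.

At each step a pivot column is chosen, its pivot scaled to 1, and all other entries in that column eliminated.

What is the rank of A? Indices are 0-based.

step 1: normalize row 0 (÷1) = (1, 4, 1, 2)
  row 1: subtract 3×row0 = (0, 1, 0, 3)
  row 2: subtract 1×row0 = (0, 0, 3, 4)
  row 3: subtract 1×row0 = (0, 3, 0, 2)
step 2: normalize row 1 (÷1) = (0, 1, 0, 3)
  row 0: subtract 4×row1 = (1, 0, 1, 0)
  row 3: subtract 3×row1 = (0, 0, 0, 3)
step 3: normalize row 2 (÷3) = (0, 0, 1, 3)
  row 0: subtract 1×row2 = (1, 0, 0, 2)
step 4: normalize row 3 (÷3) = (0, 0, 0, 1)
  row 0: subtract 2×row3 = (1, 0, 0, 0)
  row 1: subtract 3×row3 = (0, 1, 0, 0)
  row 2: subtract 3×row3 = (0, 0, 1, 0)

rank = 4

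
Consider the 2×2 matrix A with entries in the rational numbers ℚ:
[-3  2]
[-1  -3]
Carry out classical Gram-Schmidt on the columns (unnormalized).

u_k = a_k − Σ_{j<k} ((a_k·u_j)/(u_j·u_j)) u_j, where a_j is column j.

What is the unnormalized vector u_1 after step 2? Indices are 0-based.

Step 1: u_0 = a_0 = (-3, -1).
Step 2: u_1 = a_1 − (-3/10)·u_0 = (11/10, -33/10).

u_1 = (11/10, -33/10)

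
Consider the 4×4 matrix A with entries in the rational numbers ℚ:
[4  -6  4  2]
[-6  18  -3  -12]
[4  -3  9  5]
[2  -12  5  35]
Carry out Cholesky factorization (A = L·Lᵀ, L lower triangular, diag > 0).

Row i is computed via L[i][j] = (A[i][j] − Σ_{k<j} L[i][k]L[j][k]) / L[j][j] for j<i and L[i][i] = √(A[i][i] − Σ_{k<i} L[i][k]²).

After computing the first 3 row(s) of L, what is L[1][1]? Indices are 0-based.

L[1][1] = 3

Step 1: L[0][0] = √(4) = 2.
  L[1][0] = (-6) / L[0][0] = -3.
Step 2: L[1][1] = √(9) = 3.
  L[2][0] = (4) / L[0][0] = 2.
  L[2][1] = (3) / L[1][1] = 1.
Step 3: L[2][2] = √(4) = 2.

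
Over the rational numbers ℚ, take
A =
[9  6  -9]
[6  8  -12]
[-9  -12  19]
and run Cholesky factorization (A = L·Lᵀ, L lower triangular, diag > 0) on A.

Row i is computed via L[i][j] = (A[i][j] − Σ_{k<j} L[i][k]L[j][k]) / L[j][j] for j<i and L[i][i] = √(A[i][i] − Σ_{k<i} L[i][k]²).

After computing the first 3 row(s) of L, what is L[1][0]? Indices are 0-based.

L[1][0] = 2

Step 1: L[0][0] = √(9) = 3.
  L[1][0] = (6) / L[0][0] = 2.
Step 2: L[1][1] = √(4) = 2.
  L[2][0] = (-9) / L[0][0] = -3.
  L[2][1] = (-6) / L[1][1] = -3.
Step 3: L[2][2] = √(1) = 1.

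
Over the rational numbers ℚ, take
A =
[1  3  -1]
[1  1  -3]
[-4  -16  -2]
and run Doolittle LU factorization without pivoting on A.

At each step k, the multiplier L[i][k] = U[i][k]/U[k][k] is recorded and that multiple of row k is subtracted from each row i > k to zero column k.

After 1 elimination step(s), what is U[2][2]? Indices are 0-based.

U[2][2] = -6

[col 0] pivot 1
  R1 -= 1*R0 → (0, -2, -2)  (L[1][0] := 1)
  R2 -= -4*R0 → (0, -4, -6)  (L[2][0] := -4)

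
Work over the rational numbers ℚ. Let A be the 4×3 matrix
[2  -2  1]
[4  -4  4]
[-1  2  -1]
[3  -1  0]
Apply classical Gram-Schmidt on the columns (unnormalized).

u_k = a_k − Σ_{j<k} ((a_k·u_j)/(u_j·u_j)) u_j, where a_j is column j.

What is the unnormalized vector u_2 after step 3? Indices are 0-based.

Step 1: u_0 = a_0 = (2, 4, -1, 3).
Step 2: u_1 = a_1 − (-5/6)·u_0 = (-1/3, -2/3, 7/6, 3/2).
Step 3: u_2 = a_2 − (19/30)·u_0 − (-1)·u_1 = (-3/5, 4/5, 4/5, -2/5).

u_2 = (-3/5, 4/5, 4/5, -2/5)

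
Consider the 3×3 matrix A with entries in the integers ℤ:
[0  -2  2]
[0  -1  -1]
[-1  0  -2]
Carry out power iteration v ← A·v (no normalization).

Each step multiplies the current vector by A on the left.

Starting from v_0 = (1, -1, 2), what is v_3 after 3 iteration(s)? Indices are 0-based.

v_0 = (1, -1, 2).
v_1 = A·v_0 = (6, -1, -5).
v_2 = A·v_1 = (-8, 6, 4).
v_3 = A·v_2 = (-4, -10, 0).

v_3 = (-4, -10, 0)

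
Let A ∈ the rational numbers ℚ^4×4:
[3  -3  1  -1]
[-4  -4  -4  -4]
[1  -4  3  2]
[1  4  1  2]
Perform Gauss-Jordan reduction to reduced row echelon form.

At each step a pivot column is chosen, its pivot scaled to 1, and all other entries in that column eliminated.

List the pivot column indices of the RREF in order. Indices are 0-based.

[1] R0 /= 3  ⇒  (1, -1, 1/3, -1/3)
     R1 -= -4·R0  ⇒  (0, -8, -8/3, -16/3)
     R2 -= 1·R0  ⇒  (0, -3, 8/3, 7/3)
     R3 -= 1·R0  ⇒  (0, 5, 2/3, 7/3)
[2] R1 /= -8  ⇒  (0, 1, 1/3, 2/3)
     R0 -= -1·R1  ⇒  (1, 0, 2/3, 1/3)
     R2 -= -3·R1  ⇒  (0, 0, 11/3, 13/3)
     R3 -= 5·R1  ⇒  (0, 0, -1, -1)
[3] R2 /= 11/3  ⇒  (0, 0, 1, 13/11)
     R0 -= 2/3·R2  ⇒  (1, 0, 0, -5/11)
     R1 -= 1/3·R2  ⇒  (0, 1, 0, 3/11)
     R3 -= -1·R2  ⇒  (0, 0, 0, 2/11)
[4] R3 /= 2/11  ⇒  (0, 0, 0, 1)
     R0 -= -5/11·R3  ⇒  (1, 0, 0, 0)
     R1 -= 3/11·R3  ⇒  (0, 1, 0, 0)
     R2 -= 13/11·R3  ⇒  (0, 0, 1, 0)

pivot columns: 0, 1, 2, 3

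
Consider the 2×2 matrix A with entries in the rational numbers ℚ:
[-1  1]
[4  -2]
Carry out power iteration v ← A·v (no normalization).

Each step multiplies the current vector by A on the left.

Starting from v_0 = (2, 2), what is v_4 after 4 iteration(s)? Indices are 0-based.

v_0 = (2, 2).
v_1 = A·v_0 = (0, 4).
v_2 = A·v_1 = (4, -8).
v_3 = A·v_2 = (-12, 32).
v_4 = A·v_3 = (44, -112).

v_4 = (44, -112)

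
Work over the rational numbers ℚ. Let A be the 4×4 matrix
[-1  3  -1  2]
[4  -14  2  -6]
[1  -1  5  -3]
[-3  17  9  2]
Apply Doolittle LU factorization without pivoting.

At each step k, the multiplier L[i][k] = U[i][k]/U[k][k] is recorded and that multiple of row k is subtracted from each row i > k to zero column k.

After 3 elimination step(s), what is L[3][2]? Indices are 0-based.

L[3][2] = 2

k=0: U[0][0]=-1
  eliminate (1,0): mult=-4, new row 1: (0, -2, -2, 2); set L[1][0]=-4
  eliminate (2,0): mult=-1, new row 2: (0, 2, 4, -1); set L[2][0]=-1
  eliminate (3,0): mult=3, new row 3: (0, 8, 12, -4); set L[3][0]=3
k=1: U[1][1]=-2
  eliminate (2,1): mult=-1, new row 2: (0, 0, 2, 1); set L[2][1]=-1
  eliminate (3,1): mult=-4, new row 3: (0, 0, 4, 4); set L[3][1]=-4
k=2: U[2][2]=2
  eliminate (3,2): mult=2, new row 3: (0, 0, 0, 2); set L[3][2]=2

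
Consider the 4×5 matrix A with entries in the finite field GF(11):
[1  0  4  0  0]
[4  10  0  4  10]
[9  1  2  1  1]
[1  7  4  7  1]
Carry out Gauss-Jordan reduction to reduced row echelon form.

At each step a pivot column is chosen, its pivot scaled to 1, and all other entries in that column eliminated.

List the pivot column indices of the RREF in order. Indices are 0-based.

[1] R0 /= 1  ⇒  (1, 0, 4, 0, 0)
     R1 -= 4·R0  ⇒  (0, 10, 6, 4, 10)
     R2 -= 9·R0  ⇒  (0, 1, 10, 1, 1)
     R3 -= 1·R0  ⇒  (0, 7, 0, 7, 1)
[2] R1 /= 10  ⇒  (0, 1, 5, 7, 1)
     R2 -= 1·R1  ⇒  (0, 0, 5, 5, 0)
     R3 -= 7·R1  ⇒  (0, 0, 9, 2, 5)
[3] R2 /= 5  ⇒  (0, 0, 1, 1, 0)
     R0 -= 4·R2  ⇒  (1, 0, 0, 7, 0)
     R1 -= 5·R2  ⇒  (0, 1, 0, 2, 1)
     R3 -= 9·R2  ⇒  (0, 0, 0, 4, 5)
[4] R3 /= 4  ⇒  (0, 0, 0, 1, 4)
     R0 -= 7·R3  ⇒  (1, 0, 0, 0, 5)
     R1 -= 2·R3  ⇒  (0, 1, 0, 0, 4)
     R2 -= 1·R3  ⇒  (0, 0, 1, 0, 7)

pivot columns: 0, 1, 2, 3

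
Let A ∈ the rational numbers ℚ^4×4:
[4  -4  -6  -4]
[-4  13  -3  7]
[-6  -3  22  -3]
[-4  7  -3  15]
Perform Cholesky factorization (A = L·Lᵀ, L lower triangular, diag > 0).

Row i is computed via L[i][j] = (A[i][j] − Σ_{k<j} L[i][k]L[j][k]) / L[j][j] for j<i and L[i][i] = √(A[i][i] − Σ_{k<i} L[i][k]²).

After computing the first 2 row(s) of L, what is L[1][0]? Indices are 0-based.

L[1][0] = -2

Step 1: L[0][0] = √(4) = 2.
  L[1][0] = (-4) / L[0][0] = -2.
Step 2: L[1][1] = √(9) = 3.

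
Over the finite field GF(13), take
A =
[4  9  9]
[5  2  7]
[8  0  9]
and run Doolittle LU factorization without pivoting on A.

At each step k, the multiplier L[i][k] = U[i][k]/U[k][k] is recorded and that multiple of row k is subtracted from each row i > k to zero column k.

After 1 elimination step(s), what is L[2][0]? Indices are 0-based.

k=0: U[0][0]=4
  eliminate (1,0): mult=11, new row 1: (0, 7, 12); set L[1][0]=11
  eliminate (2,0): mult=2, new row 2: (0, 8, 4); set L[2][0]=2

L[2][0] = 2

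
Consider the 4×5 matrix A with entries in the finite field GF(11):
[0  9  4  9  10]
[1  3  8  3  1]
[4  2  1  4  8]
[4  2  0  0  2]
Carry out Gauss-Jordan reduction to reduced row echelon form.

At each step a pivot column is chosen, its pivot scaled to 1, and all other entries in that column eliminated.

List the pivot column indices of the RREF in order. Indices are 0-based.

pivot columns: 0, 1, 2, 3

[1] R0 <-> R1
[1] R0 /= 1  ⇒  (1, 3, 8, 3, 1)
     R2 -= 4·R0  ⇒  (0, 1, 2, 3, 4)
     R3 -= 4·R0  ⇒  (0, 1, 1, 10, 9)
[2] R1 /= 9  ⇒  (0, 1, 9, 1, 6)
     R0 -= 3·R1  ⇒  (1, 0, 3, 0, 5)
     R2 -= 1·R1  ⇒  (0, 0, 4, 2, 9)
     R3 -= 1·R1  ⇒  (0, 0, 3, 9, 3)
[3] R2 /= 4  ⇒  (0, 0, 1, 6, 5)
     R0 -= 3·R2  ⇒  (1, 0, 0, 4, 1)
     R1 -= 9·R2  ⇒  (0, 1, 0, 2, 5)
     R3 -= 3·R2  ⇒  (0, 0, 0, 2, 10)
[4] R3 /= 2  ⇒  (0, 0, 0, 1, 5)
     R0 -= 4·R3  ⇒  (1, 0, 0, 0, 3)
     R1 -= 2·R3  ⇒  (0, 1, 0, 0, 6)
     R2 -= 6·R3  ⇒  (0, 0, 1, 0, 8)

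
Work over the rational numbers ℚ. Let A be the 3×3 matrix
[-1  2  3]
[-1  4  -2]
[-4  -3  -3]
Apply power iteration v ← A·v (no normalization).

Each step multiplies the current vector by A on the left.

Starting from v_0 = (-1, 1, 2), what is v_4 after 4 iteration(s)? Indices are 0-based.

v_0 = (-1, 1, 2).
v_1 = A·v_0 = (9, 1, -5).
v_2 = A·v_1 = (-22, 5, -24).
v_3 = A·v_2 = (-40, 90, 145).
v_4 = A·v_3 = (655, 110, -545).

v_4 = (655, 110, -545)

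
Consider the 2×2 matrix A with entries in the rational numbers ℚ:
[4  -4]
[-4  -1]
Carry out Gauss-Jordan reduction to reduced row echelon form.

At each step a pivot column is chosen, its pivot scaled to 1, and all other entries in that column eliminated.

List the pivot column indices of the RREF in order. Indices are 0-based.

[1] R0 /= 4  ⇒  (1, -1)
     R1 -= -4·R0  ⇒  (0, -5)
[2] R1 /= -5  ⇒  (0, 1)
     R0 -= -1·R1  ⇒  (1, 0)

pivot columns: 0, 1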